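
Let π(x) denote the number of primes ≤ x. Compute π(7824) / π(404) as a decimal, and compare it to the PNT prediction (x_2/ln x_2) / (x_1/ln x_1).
π(7824)/π(404) = 989/79 ≈ 12.5190;  PNT prediction ≈ 12.9644.

π(404) = 79 and π(7824) = 989, so π(7824)/π(404) ≈ 12.5190. The PNT-predicted ratio is (7824/ln(7824)) / (404/ln(404)) ≈ 12.9644. The two agree to within a few percent, as expected.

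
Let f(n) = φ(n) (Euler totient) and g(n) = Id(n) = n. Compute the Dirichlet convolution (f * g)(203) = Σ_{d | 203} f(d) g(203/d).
(φ * Id)(203) = 741

Divisors of 203: [1, 7, 29, 203]. For each d | 203:
  d = 1: φ(1) · Id(203/1) = 1 · 203 = 203
  d = 7: φ(7) · Id(203/7) = 6 · 29 = 174
  d = 29: φ(29) · Id(203/29) = 28 · 7 = 196
  d = 203: φ(203) · Id(203/203) = 168 · 1 = 168
Summing: (φ * Id)(203) = 203 + 174 + 196 + 168 = 741.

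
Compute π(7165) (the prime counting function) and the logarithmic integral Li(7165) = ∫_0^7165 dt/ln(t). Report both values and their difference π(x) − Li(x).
π(7165) = 916;  Li(7165) ≈ 932.94;  π(x) − Li(x) ≈ -16.94.

Direct count of primes ≤ 7165 gives π(7165) = 916. Numerical evaluation of the logarithmic integral gives Li(7165) ≈ 932.94. The difference π(x) − Li(x) ≈ -16.94 is typically negative for small/moderate x (Li(x) overestimates), though Littlewood's theorem shows this sign changes infinitely often.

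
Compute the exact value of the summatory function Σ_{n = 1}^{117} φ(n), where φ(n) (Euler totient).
Σ_{n ≤ 117} φ(n) = 4200

Compute φ(n) for each 1 ≤ n ≤ 117: φ(1) = 1, φ(2) = 1, φ(3) = 2, φ(4) = 2, φ(5) = 4, φ(6) = 2, φ(7) = 6, φ(8) = 4, φ(9) = 6, φ(10) = 4, φ(11) = 10, φ(12) = 4, φ(13) = 12, φ(14) = 6, φ(15) = 8, φ(16) = 8, φ(17) = 16, φ(18) = 6, φ(19) = 18, φ(20) = 8, φ(21) = 12, φ(22) = 10, φ(23) = 22, φ(24) = 8, φ(25) = 20, φ(26) = 12, φ(27) = 18, φ(28) = 12, φ(29) = 28, φ(30) = 8, φ(31) = 30, φ(32) = 16, φ(33) = 20, φ(34) = 16, φ(35) = 24, φ(36) = 12, φ(37) = 36, φ(38) = 18, φ(39) = 24, φ(40) = 16, φ(41) = 40, φ(42) = 12, φ(43) = 42, φ(44) = 20, φ(45) = 24, φ(46) = 22, φ(47) = 46, φ(48) = 16, φ(49) = 42, φ(50) = 20, φ(51) = 32, φ(52) = 24, φ(53) = 52, φ(54) = 18, φ(55) = 40, φ(56) = 24, φ(57) = 36, φ(58) = 28, φ(59) = 58, φ(60) = 16, φ(61) = 60, φ(62) = 30, φ(63) = 36, φ(64) = 32, φ(65) = 48, φ(66) = 20, φ(67) = 66, φ(68) = 32, φ(69) = 44, φ(70) = 24, φ(71) = 70, φ(72) = 24, φ(73) = 72, φ(74) = 36, φ(75) = 40, φ(76) = 36, φ(77) = 60, φ(78) = 24, φ(79) = 78, φ(80) = 32, φ(81) = 54, φ(82) = 40, φ(83) = 82, φ(84) = 24, φ(85) = 64, φ(86) = 42, φ(87) = 56, φ(88) = 40, φ(89) = 88, φ(90) = 24, φ(91) = 72, φ(92) = 44, φ(93) = 60, φ(94) = 46, φ(95) = 72, φ(96) = 32, φ(97) = 96, φ(98) = 42, φ(99) = 60, φ(100) = 40, φ(101) = 100, φ(102) = 32, φ(103) = 102, φ(104) = 48, φ(105) = 48, φ(106) = 52, φ(107) = 106, φ(108) = 36, φ(109) = 108, φ(110) = 40, φ(111) = 72, φ(112) = 48, φ(113) = 112, φ(114) = 36, φ(115) = 88, φ(116) = 56, φ(117) = 72. Summing all 117 values: 4200. (Average order: Σ_{n ≤ x} φ(n) ~ (3/π²) x². For x = 117, (3/π²)·117² ≈ 4160.96.)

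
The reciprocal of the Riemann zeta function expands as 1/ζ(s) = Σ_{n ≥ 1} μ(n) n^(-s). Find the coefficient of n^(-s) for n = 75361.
μ(75361) = 1

Factor n = 75361 = 11 · 13 · 17 · 31. μ(n) = 0 if any exponent ≥ 2 (not squarefree); otherwise μ(n) = (−1)^{ω(n)} where ω(n) is the number of distinct prime factors. Applying: μ(75361) = 1.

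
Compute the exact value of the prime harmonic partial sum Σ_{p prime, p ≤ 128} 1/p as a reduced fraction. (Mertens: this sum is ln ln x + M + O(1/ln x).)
Σ 1/p = 7457575819106455685806801283735357697478405891621/4014476939333036189094441199026045136645885247730

π(128) = 31, so the primes ≤ 128 are [2, 3, 5, 7, 11, 13, 17, 19, 23, 29, 31, 37, 41, 43, 47, 53, 59, 61, 67, 71, 73, 79, 83, 89, 97, 101, 103, 107, 109, 113, 127]. Summing 1/p over these primes: 7457575819106455685806801283735357697478405891621/4014476939333036189094441199026045136645885247730 ≈ 1.8577. Mertens estimate ln ln(128) + 0.2615 ≈ 1.8409.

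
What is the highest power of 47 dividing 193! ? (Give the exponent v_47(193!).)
v_47(193!) = 4

Legendre's formula: v_p(n!) = Σ_{k ≥ 1} ⌊n / p^k⌋. For p = 47, n = 193, the terms are:
  ⌊193/47^1⌋ = ⌊193/47⌋ = 4
(the next term ⌊193/47^2⌋ = 0, terminating the sum). Summing: v_47(193!) = 4 = 4.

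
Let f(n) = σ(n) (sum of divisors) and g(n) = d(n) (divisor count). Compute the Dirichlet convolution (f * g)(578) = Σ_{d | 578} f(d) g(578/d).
(σ * d)(578) = 1730

Divisors of 578: [1, 2, 17, 34, 289, 578]. For each d | 578:
  d = 1: σ(1) · d(578/1) = 1 · 6 = 6
  d = 2: σ(2) · d(578/2) = 3 · 3 = 9
  d = 17: σ(17) · d(578/17) = 18 · 4 = 72
  d = 34: σ(34) · d(578/34) = 54 · 2 = 108
  d = 289: σ(289) · d(578/289) = 307 · 2 = 614
  d = 578: σ(578) · d(578/578) = 921 · 1 = 921
Summing: (σ * d)(578) = 6 + 9 + 72 + 108 + 614 + 921 = 1730.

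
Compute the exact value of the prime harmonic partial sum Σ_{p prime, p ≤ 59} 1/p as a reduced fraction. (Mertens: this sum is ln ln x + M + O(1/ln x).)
Σ 1/p = 3263815694539731437539/1922760350154212639070

π(59) = 17, so the primes ≤ 59 are [2, 3, 5, 7, 11, 13, 17, 19, 23, 29, 31, 37, 41, 43, 47, 53, 59]. Summing 1/p over these primes: 3263815694539731437539/1922760350154212639070 ≈ 1.6975. Mertens estimate ln ln(59) + 0.2615 ≈ 1.6670.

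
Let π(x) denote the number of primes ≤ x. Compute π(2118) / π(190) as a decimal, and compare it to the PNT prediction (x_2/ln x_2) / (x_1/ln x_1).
π(2118)/π(190) = 319/42 ≈ 7.5952;  PNT prediction ≈ 7.6376.

π(190) = 42 and π(2118) = 319, so π(2118)/π(190) ≈ 7.5952. The PNT-predicted ratio is (2118/ln(2118)) / (190/ln(190)) ≈ 7.6376. The two agree to within a few percent, as expected.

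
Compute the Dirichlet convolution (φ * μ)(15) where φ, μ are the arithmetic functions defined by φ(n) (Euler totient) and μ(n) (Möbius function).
(φ * μ)(15) = 3

Divisors of 15: [1, 3, 5, 15]. For each d | 15:
  d = 1: φ(1) · μ(15/1) = 1 · 1 = 1
  d = 3: φ(3) · μ(15/3) = 2 · -1 = -2
  d = 5: φ(5) · μ(15/5) = 4 · -1 = -4
  d = 15: φ(15) · μ(15/15) = 8 · 1 = 8
Summing: (φ * μ)(15) = 1 + -2 + -4 + 8 = 3.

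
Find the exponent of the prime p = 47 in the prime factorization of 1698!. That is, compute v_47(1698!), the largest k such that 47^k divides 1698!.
v_47(1698!) = 36

Legendre's formula: v_p(n!) = Σ_{k ≥ 1} ⌊n / p^k⌋. For p = 47, n = 1698, the terms are:
  ⌊1698/47^1⌋ = ⌊1698/47⌋ = 36
(the next term ⌊1698/47^2⌋ = 0, terminating the sum). Summing: v_47(1698!) = 36 = 36.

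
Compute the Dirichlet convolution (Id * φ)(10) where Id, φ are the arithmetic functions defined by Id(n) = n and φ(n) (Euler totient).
(Id * φ)(10) = 27

Divisors of 10: [1, 2, 5, 10]. For each d | 10:
  d = 1: Id(1) · φ(10/1) = 1 · 4 = 4
  d = 2: Id(2) · φ(10/2) = 2 · 4 = 8
  d = 5: Id(5) · φ(10/5) = 5 · 1 = 5
  d = 10: Id(10) · φ(10/10) = 10 · 1 = 10
Summing: (Id * φ)(10) = 4 + 8 + 5 + 10 = 27.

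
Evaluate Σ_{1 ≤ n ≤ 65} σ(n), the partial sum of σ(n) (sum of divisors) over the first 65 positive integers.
Σ_{n ≤ 65} σ(n) = 3487

Compute σ(n) for each 1 ≤ n ≤ 65: σ(1) = 1, σ(2) = 3, σ(3) = 4, σ(4) = 7, σ(5) = 6, σ(6) = 12, σ(7) = 8, σ(8) = 15, σ(9) = 13, σ(10) = 18, σ(11) = 12, σ(12) = 28, σ(13) = 14, σ(14) = 24, σ(15) = 24, σ(16) = 31, σ(17) = 18, σ(18) = 39, σ(19) = 20, σ(20) = 42, σ(21) = 32, σ(22) = 36, σ(23) = 24, σ(24) = 60, σ(25) = 31, σ(26) = 42, σ(27) = 40, σ(28) = 56, σ(29) = 30, σ(30) = 72, σ(31) = 32, σ(32) = 63, σ(33) = 48, σ(34) = 54, σ(35) = 48, σ(36) = 91, σ(37) = 38, σ(38) = 60, σ(39) = 56, σ(40) = 90, σ(41) = 42, σ(42) = 96, σ(43) = 44, σ(44) = 84, σ(45) = 78, σ(46) = 72, σ(47) = 48, σ(48) = 124, σ(49) = 57, σ(50) = 93, σ(51) = 72, σ(52) = 98, σ(53) = 54, σ(54) = 120, σ(55) = 72, σ(56) = 120, σ(57) = 80, σ(58) = 90, σ(59) = 60, σ(60) = 168, σ(61) = 62, σ(62) = 96, σ(63) = 104, σ(64) = 127, σ(65) = 84. Summing all 65 values: 3487. (Average order: Σ_{n ≤ x} σ(n) ~ (π²/12) x². For x = 65, (π²/12)·65² ≈ 3474.92.)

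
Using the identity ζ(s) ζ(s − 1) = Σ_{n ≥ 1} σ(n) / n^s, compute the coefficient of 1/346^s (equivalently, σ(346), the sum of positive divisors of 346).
σ(346) = 522

In the product (Σ m^0/m^s)(Σ k / k^s) = Σ (Σ_{d | n} d) / n^s, the coefficient of 1/n^s is σ(n) = Σ_{d | n} d. For n = 346, divisors are [1, 2, 173, 346]; summing: σ(346) = 522.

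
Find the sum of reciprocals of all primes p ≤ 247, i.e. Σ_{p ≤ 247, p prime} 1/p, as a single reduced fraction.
Σ 1/p = 506873196134241441348690763593294873492730445394823722837469097176314709804649267964680634478659521/256041159035492609053110100510385311995538591998443060216114576417920917800321526504084465112487730

π(247) = 53, so the primes ≤ 247 are [2, 3, 5, 7, 11, 13, 17, 19, 23, 29, 31, 37, 41, 43, 47, 53, 59, 61, 67, 71, 73, 79, 83, 89, 97, 101, 103, 107, 109, 113, 127, 131, 137, 139, 149, 151, 157, 163, 167, 173, 179, 181, 191, 193, 197, 199, 211, 223, 227, 229, 233, 239, 241]. Summing 1/p over these primes: 506873196134241441348690763593294873492730445394823722837469097176314709804649267964680634478659521/256041159035492609053110100510385311995538591998443060216114576417920917800321526504084465112487730 ≈ 1.9797. Mertens estimate ln ln(247) + 0.2615 ≈ 1.9680.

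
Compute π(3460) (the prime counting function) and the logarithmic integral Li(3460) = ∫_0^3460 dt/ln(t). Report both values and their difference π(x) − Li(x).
π(3460) = 483;  Li(3460) ≈ 499.70;  π(x) − Li(x) ≈ -16.70.

Direct count of primes ≤ 3460 gives π(3460) = 483. Numerical evaluation of the logarithmic integral gives Li(3460) ≈ 499.70. The difference π(x) − Li(x) ≈ -16.70 is typically negative for small/moderate x (Li(x) overestimates), though Littlewood's theorem shows this sign changes infinitely often.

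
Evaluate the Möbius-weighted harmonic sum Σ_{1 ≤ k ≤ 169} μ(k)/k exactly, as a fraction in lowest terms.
Σ μ(k)/k = 3320595668723936105212130194759121950701456962705503856339925674/481473710367991963528473107950567214598209565303106537707981745635

Values of μ(k) for 1 ≤ k ≤ 169: μ(1) = 1, μ(2) = -1, μ(3) = -1, μ(5) = -1, μ(6) = 1, μ(7) = -1, μ(10) = 1, μ(11) = -1, μ(13) = -1, μ(14) = 1, μ(15) = 1, μ(17) = -1, μ(19) = -1, μ(21) = 1, μ(22) = 1, μ(23) = -1, μ(26) = 1, μ(29) = -1, μ(30) = -1, μ(31) = -1, μ(33) = 1, μ(34) = 1, μ(35) = 1, μ(37) = -1, μ(38) = 1, μ(39) = 1, μ(41) = -1, μ(42) = -1, μ(43) = -1, μ(46) = 1, μ(47) = -1, μ(51) = 1, μ(53) = -1, μ(55) = 1, μ(57) = 1, μ(58) = 1, μ(59) = -1, μ(61) = -1, μ(62) = 1, μ(65) = 1, μ(66) = -1, μ(67) = -1, μ(69) = 1, μ(70) = -1, μ(71) = -1, μ(73) = -1, μ(74) = 1, μ(77) = 1, μ(78) = -1, μ(79) = -1, μ(82) = 1, μ(83) = -1, μ(85) = 1, μ(86) = 1, μ(87) = 1, μ(89) = -1, μ(91) = 1, μ(93) = 1, μ(94) = 1, μ(95) = 1, μ(97) = -1, μ(101) = -1, μ(102) = -1, μ(103) = -1, μ(105) = -1, μ(106) = 1, μ(107) = -1, μ(109) = -1, μ(110) = -1, μ(111) = 1, μ(113) = -1, μ(114) = -1, μ(115) = 1, μ(118) = 1, μ(119) = 1, μ(122) = 1, μ(123) = 1, μ(127) = -1, μ(129) = 1, μ(130) = -1, μ(131) = -1, μ(133) = 1, μ(134) = 1, μ(137) = -1, μ(138) = -1, μ(139) = -1, μ(141) = 1, μ(142) = 1, μ(143) = 1, μ(145) = 1, μ(146) = 1, μ(149) = -1, μ(151) = -1, μ(154) = -1, μ(155) = 1, μ(157) = -1, μ(158) = 1, μ(159) = 1, μ(161) = 1, μ(163) = -1, μ(165) = -1, μ(166) = 1, μ(167) = -1, with μ = 0 on non-squarefree integers. Summing μ(k)/k for k where μ(k) ≠ 0 gives 3320595668723936105212130194759121950701456962705503856339925674/481473710367991963528473107950567214598209565303106537707981745635 ≈ 0.0069. (PNT ⟺ this sum → 0 as n → ∞.)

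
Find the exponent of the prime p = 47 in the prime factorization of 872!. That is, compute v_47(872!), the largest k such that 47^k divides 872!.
v_47(872!) = 18

Legendre's formula: v_p(n!) = Σ_{k ≥ 1} ⌊n / p^k⌋. For p = 47, n = 872, the terms are:
  ⌊872/47^1⌋ = ⌊872/47⌋ = 18
(the next term ⌊872/47^2⌋ = 0, terminating the sum). Summing: v_47(872!) = 18 = 18.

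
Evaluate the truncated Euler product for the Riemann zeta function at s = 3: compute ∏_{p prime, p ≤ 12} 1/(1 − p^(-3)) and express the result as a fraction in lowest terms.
∏ = 698775/581932

The primes p ≤ 12 are [2, 3, 5, 7, 11]. For each prime, (1 − 1/p^3)^(-1) = p^3 / (p^3 − 1). The product is (1 − 1/2^3)^(-1), (1 − 1/3^3)^(-1), (1 − 1/5^3)^(-1), (1 − 1/7^3)^(-1), (1 − 1/11^3)^(-1) = ∏ p^3 / (p^3 − 1) = 698775/581932.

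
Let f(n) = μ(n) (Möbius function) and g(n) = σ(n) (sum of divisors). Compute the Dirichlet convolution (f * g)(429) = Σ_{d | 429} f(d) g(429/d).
(μ * σ)(429) = 429

Divisors of 429: [1, 3, 11, 13, 33, 39, 143, 429]. For each d | 429:
  d = 1: μ(1) · σ(429/1) = 1 · 672 = 672
  d = 3: μ(3) · σ(429/3) = -1 · 168 = -168
  d = 11: μ(11) · σ(429/11) = -1 · 56 = -56
  d = 13: μ(13) · σ(429/13) = -1 · 48 = -48
  d = 33: μ(33) · σ(429/33) = 1 · 14 = 14
  d = 39: μ(39) · σ(429/39) = 1 · 12 = 12
  d = 143: μ(143) · σ(429/143) = 1 · 4 = 4
  d = 429: μ(429) · σ(429/429) = -1 · 1 = -1
Summing: (μ * σ)(429) = 672 + -168 + -56 + -48 + 14 + 12 + 4 + -1 = 429.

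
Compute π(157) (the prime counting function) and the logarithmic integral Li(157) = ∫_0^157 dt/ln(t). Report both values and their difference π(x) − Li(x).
π(157) = 37;  Li(157) ≈ 41.89;  π(x) − Li(x) ≈ -4.89.

Direct count of primes ≤ 157 gives π(157) = 37. Numerical evaluation of the logarithmic integral gives Li(157) ≈ 41.89. The difference π(x) − Li(x) ≈ -4.89 is typically negative for small/moderate x (Li(x) overestimates), though Littlewood's theorem shows this sign changes infinitely often.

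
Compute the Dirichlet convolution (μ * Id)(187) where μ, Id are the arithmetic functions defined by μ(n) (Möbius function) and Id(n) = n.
(μ * Id)(187) = 160

Divisors of 187: [1, 11, 17, 187]. For each d | 187:
  d = 1: μ(1) · Id(187/1) = 1 · 187 = 187
  d = 11: μ(11) · Id(187/11) = -1 · 17 = -17
  d = 17: μ(17) · Id(187/17) = -1 · 11 = -11
  d = 187: μ(187) · Id(187/187) = 1 · 1 = 1
Summing: (μ * Id)(187) = 187 + -17 + -11 + 1 = 160.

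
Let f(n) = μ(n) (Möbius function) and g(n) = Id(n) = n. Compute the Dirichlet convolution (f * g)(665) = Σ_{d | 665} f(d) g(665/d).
(μ * Id)(665) = 432

Divisors of 665: [1, 5, 7, 19, 35, 95, 133, 665]. For each d | 665:
  d = 1: μ(1) · Id(665/1) = 1 · 665 = 665
  d = 5: μ(5) · Id(665/5) = -1 · 133 = -133
  d = 7: μ(7) · Id(665/7) = -1 · 95 = -95
  d = 19: μ(19) · Id(665/19) = -1 · 35 = -35
  d = 35: μ(35) · Id(665/35) = 1 · 19 = 19
  d = 95: μ(95) · Id(665/95) = 1 · 7 = 7
  d = 133: μ(133) · Id(665/133) = 1 · 5 = 5
  d = 665: μ(665) · Id(665/665) = -1 · 1 = -1
Summing: (μ * Id)(665) = 665 + -133 + -95 + -35 + 19 + 7 + 5 + -1 = 432.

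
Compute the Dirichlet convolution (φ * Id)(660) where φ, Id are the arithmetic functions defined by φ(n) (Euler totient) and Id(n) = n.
(φ * Id)(660) = 7560

Divisors of 660: [1, 2, 3, 4, 5, 6, 10, 11, 12, 15, 20, 22, 30, 33, 44, 55, 60, 66, 110, 132, 165, 220, 330, 660]. For each d | 660:
  d = 1: φ(1) · Id(660/1) = 1 · 660 = 660
  d = 2: φ(2) · Id(660/2) = 1 · 330 = 330
  d = 3: φ(3) · Id(660/3) = 2 · 220 = 440
  d = 4: φ(4) · Id(660/4) = 2 · 165 = 330
  d = 5: φ(5) · Id(660/5) = 4 · 132 = 528
  d = 6: φ(6) · Id(660/6) = 2 · 110 = 220
  d = 10: φ(10) · Id(660/10) = 4 · 66 = 264
  d = 11: φ(11) · Id(660/11) = 10 · 60 = 600
  d = 12: φ(12) · Id(660/12) = 4 · 55 = 220
  d = 15: φ(15) · Id(660/15) = 8 · 44 = 352
  d = 20: φ(20) · Id(660/20) = 8 · 33 = 264
  d = 22: φ(22) · Id(660/22) = 10 · 30 = 300
  d = 30: φ(30) · Id(660/30) = 8 · 22 = 176
  d = 33: φ(33) · Id(660/33) = 20 · 20 = 400
  d = 44: φ(44) · Id(660/44) = 20 · 15 = 300
  d = 55: φ(55) · Id(660/55) = 40 · 12 = 480
  d = 60: φ(60) · Id(660/60) = 16 · 11 = 176
  d = 66: φ(66) · Id(660/66) = 20 · 10 = 200
  d = 110: φ(110) · Id(660/110) = 40 · 6 = 240
  d = 132: φ(132) · Id(660/132) = 40 · 5 = 200
  d = 165: φ(165) · Id(660/165) = 80 · 4 = 320
  d = 220: φ(220) · Id(660/220) = 80 · 3 = 240
  d = 330: φ(330) · Id(660/330) = 80 · 2 = 160
  d = 660: φ(660) · Id(660/660) = 160 · 1 = 160
Summing: (φ * Id)(660) = 660 + 330 + 440 + 330 + 528 + 220 + 264 + 600 + 220 + 352 + 264 + 300 + 176 + 400 + 300 + 480 + 176 + 200 + 240 + 200 + 320 + 240 + 160 + 160 = 7560.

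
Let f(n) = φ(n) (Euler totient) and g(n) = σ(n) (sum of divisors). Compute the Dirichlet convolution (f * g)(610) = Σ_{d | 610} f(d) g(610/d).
(φ * σ)(610) = 4880

Divisors of 610: [1, 2, 5, 10, 61, 122, 305, 610]. For each d | 610:
  d = 1: φ(1) · σ(610/1) = 1 · 1116 = 1116
  d = 2: φ(2) · σ(610/2) = 1 · 372 = 372
  d = 5: φ(5) · σ(610/5) = 4 · 186 = 744
  d = 10: φ(10) · σ(610/10) = 4 · 62 = 248
  d = 61: φ(61) · σ(610/61) = 60 · 18 = 1080
  d = 122: φ(122) · σ(610/122) = 60 · 6 = 360
  d = 305: φ(305) · σ(610/305) = 240 · 3 = 720
  d = 610: φ(610) · σ(610/610) = 240 · 1 = 240
Summing: (φ * σ)(610) = 1116 + 372 + 744 + 248 + 1080 + 360 + 720 + 240 = 4880.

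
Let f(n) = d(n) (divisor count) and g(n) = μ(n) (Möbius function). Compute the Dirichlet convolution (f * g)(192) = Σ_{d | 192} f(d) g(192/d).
(d * μ)(192) = 1

Divisors of 192: [1, 2, 3, 4, 6, 8, 12, 16, 24, 32, 48, 64, 96, 192]. For each d | 192:
  d = 1: d(1) · μ(192/1) = 1 · 0 = 0
  d = 2: d(2) · μ(192/2) = 2 · 0 = 0
  d = 3: d(3) · μ(192/3) = 2 · 0 = 0
  d = 4: d(4) · μ(192/4) = 3 · 0 = 0
  d = 6: d(6) · μ(192/6) = 4 · 0 = 0
  d = 8: d(8) · μ(192/8) = 4 · 0 = 0
  d = 12: d(12) · μ(192/12) = 6 · 0 = 0
  d = 16: d(16) · μ(192/16) = 5 · 0 = 0
  d = 24: d(24) · μ(192/24) = 8 · 0 = 0
  d = 32: d(32) · μ(192/32) = 6 · 1 = 6
  d = 48: d(48) · μ(192/48) = 10 · 0 = 0
  d = 64: d(64) · μ(192/64) = 7 · -1 = -7
  d = 96: d(96) · μ(192/96) = 12 · -1 = -12
  d = 192: d(192) · μ(192/192) = 14 · 1 = 14
Summing: (d * μ)(192) = 0 + 0 + 0 + 0 + 0 + 0 + 0 + 0 + 0 + 6 + 0 + -7 + -12 + 14 = 1.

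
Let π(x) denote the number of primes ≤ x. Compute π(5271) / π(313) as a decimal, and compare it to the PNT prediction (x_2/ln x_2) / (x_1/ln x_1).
π(5271)/π(313) = 698/65 ≈ 10.7385;  PNT prediction ≈ 11.2915.

π(313) = 65 and π(5271) = 698, so π(5271)/π(313) ≈ 10.7385. The PNT-predicted ratio is (5271/ln(5271)) / (313/ln(313)) ≈ 11.2915. The two agree to within a few percent, as expected.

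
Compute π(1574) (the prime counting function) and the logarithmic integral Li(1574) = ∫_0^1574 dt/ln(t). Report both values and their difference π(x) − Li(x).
π(1574) = 248;  Li(1574) ≈ 257.90;  π(x) − Li(x) ≈ -9.90.

Direct count of primes ≤ 1574 gives π(1574) = 248. Numerical evaluation of the logarithmic integral gives Li(1574) ≈ 257.90. The difference π(x) − Li(x) ≈ -9.90 is typically negative for small/moderate x (Li(x) overestimates), though Littlewood's theorem shows this sign changes infinitely often.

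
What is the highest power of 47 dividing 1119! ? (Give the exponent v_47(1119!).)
v_47(1119!) = 23

Legendre's formula: v_p(n!) = Σ_{k ≥ 1} ⌊n / p^k⌋. For p = 47, n = 1119, the terms are:
  ⌊1119/47^1⌋ = ⌊1119/47⌋ = 23
(the next term ⌊1119/47^2⌋ = 0, terminating the sum). Summing: v_47(1119!) = 23 = 23.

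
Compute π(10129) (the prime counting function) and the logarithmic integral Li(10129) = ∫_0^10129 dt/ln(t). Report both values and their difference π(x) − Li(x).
π(10129) = 1242;  Li(10129) ≈ 1260.13;  π(x) − Li(x) ≈ -18.13.

Direct count of primes ≤ 10129 gives π(10129) = 1242. Numerical evaluation of the logarithmic integral gives Li(10129) ≈ 1260.13. The difference π(x) − Li(x) ≈ -18.13 is typically negative for small/moderate x (Li(x) overestimates), though Littlewood's theorem shows this sign changes infinitely often.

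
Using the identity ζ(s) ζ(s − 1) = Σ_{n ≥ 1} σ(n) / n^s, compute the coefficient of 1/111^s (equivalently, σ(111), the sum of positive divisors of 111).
σ(111) = 152

In the product (Σ m^0/m^s)(Σ k / k^s) = Σ (Σ_{d | n} d) / n^s, the coefficient of 1/n^s is σ(n) = Σ_{d | n} d. For n = 111, divisors are [1, 3, 37, 111]; summing: σ(111) = 152.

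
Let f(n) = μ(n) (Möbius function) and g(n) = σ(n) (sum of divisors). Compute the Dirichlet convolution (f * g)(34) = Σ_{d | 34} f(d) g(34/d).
(μ * σ)(34) = 34

Divisors of 34: [1, 2, 17, 34]. For each d | 34:
  d = 1: μ(1) · σ(34/1) = 1 · 54 = 54
  d = 2: μ(2) · σ(34/2) = -1 · 18 = -18
  d = 17: μ(17) · σ(34/17) = -1 · 3 = -3
  d = 34: μ(34) · σ(34/34) = 1 · 1 = 1
Summing: (μ * σ)(34) = 54 + -18 + -3 + 1 = 34.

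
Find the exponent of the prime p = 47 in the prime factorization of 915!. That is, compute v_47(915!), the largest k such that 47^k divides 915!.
v_47(915!) = 19

Legendre's formula: v_p(n!) = Σ_{k ≥ 1} ⌊n / p^k⌋. For p = 47, n = 915, the terms are:
  ⌊915/47^1⌋ = ⌊915/47⌋ = 19
(the next term ⌊915/47^2⌋ = 0, terminating the sum). Summing: v_47(915!) = 19 = 19.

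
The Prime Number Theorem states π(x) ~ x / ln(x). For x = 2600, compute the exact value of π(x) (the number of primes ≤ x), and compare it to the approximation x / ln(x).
π(2600) = 378;  x/ln(x) ≈ 330.65;  relative error ≈ 12.53%.

Directly count primes up to 2600: π(2600) = 378. The PNT approximation gives 2600/ln(2600) ≈ 2600/7.86327 ≈ 330.65. Relative error (π(x) − x/ln(x)) / π(x) ≈ 12.53%; the approximation is known to undercount slightly (Li(x) is a better estimate).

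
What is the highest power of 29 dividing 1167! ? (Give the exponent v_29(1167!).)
v_29(1167!) = 41

Legendre's formula: v_p(n!) = Σ_{k ≥ 1} ⌊n / p^k⌋. For p = 29, n = 1167, the terms are:
  ⌊1167/29^1⌋ = ⌊1167/29⌋ = 40
  ⌊1167/29^2⌋ = ⌊1167/841⌋ = 1
(the next term ⌊1167/29^3⌋ = 0, terminating the sum). Summing: v_29(1167!) = 40 + 1 = 41.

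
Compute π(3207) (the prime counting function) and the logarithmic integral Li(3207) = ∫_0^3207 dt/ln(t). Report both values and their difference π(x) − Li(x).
π(3207) = 453;  Li(3207) ≈ 468.51;  π(x) − Li(x) ≈ -15.51.

Direct count of primes ≤ 3207 gives π(3207) = 453. Numerical evaluation of the logarithmic integral gives Li(3207) ≈ 468.51. The difference π(x) − Li(x) ≈ -15.51 is typically negative for small/moderate x (Li(x) overestimates), though Littlewood's theorem shows this sign changes infinitely often.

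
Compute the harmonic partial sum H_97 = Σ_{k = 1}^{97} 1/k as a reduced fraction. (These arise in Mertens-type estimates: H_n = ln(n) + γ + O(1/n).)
H_97 = 359553024620966925518018240656745677092407/69720375229712477164533808935312303556800

Direct summation: H_97 = 1 + 1/2 + ... + 1/97. The least common denominator is lcm(1, ..., 97) = 69720375229712477164533808935312303556800; over this denominator the numerator is 69720375229712477164533808935312303556800 + 34860187614856238582266904467656151778400 + 23240125076570825721511269645104101185600 + 17430093807428119291133452233828075889200 + 13944075045942495432906761787062460711360 + 11620062538285412860755634822552050592800 + 9960053604244639594933401276473186222400 + 8715046903714059645566726116914037944600 + 7746708358856941907170423215034700395200 + 6972037522971247716453380893531230355680 + 6338215929973861560412164448664754868800 + 5810031269142706430377817411276025296400 + 5363105786900959781887216071947100273600 + 4980026802122319797466700638236593111200 + 4648025015314165144302253929020820237120 + 4357523451857029822783363058457018972300 + 4101198542924263362619635819724253150400 + 3873354179428470953585211607517350197600 + 3669493433142761956028095207121700187200 + 3486018761485623858226690446765615177840 + 3320017868081546531644467092157728740800 + 3169107964986930780206082224332377434400 + 3031320662161412050631904736317926241600 + 2905015634571353215188908705638012648200 + 2788815009188499086581352357412492142272 + 2681552893450479890943608035973550136800 + 2582236119618980635723474405011566798400 + 2490013401061159898733350319118296555600 + 2404150869990085419466683066734907019200 + 2324012507657082572151126964510410118560 + 2249044362248789585952703514042332372800 + 2178761725928514911391681529228509486150 + 2112738643324620520137388149554918289600 + 2050599271462131681309817909862126575200 + 1992010720848927918986680255294637244480 + 1936677089714235476792605803758675098800 + 1884334465667904788230643484738170366400 + 1834746716571380978014047603560850093600 + 1787701928966986593962405357315700091200 + 1743009380742811929113345223382807588920 + 1700496956822255540598385583788104964800 + 1660008934040773265822233546078864370400 + 1621404075109592492198460672914239617600 + 1584553982493465390103041112166188717200 + 1549341671771388381434084643006940079040 + 1515660331080706025315952368158963120800 + 1483412238930052705628378913517283054400 + 1452507817285676607594454352819006324100 + 1422864800606377084990485896639026603200 + 1394407504594249543290676178706246071136 + 1367066180974754454206545273241417716800 + 1340776446725239945471804017986775068400 + 1315478777919103342727052998779477425600 + 1291118059809490317861737202505783399200 + 1267643185994772312082432889732950973760 + 1245006700530579949366675159559148277800 + 1223164477714253985342698402373900062400 + 1202075434995042709733341533367453509600 + 1181701275079872494314132354835801755200 + 1162006253828541286075563482255205059280 + 1142956970978893068271046048119873828800 + 1124522181124394792976351757021166186400 + 1106672622693848843881489030719242913600 + 1089380862964257455695840764614254743075 + 1072621157380191956377443214389420054720 + 1056369321662310260068694074777459144800 + 1040602615368842942754235954258392590400 + 1025299635731065840654908954931063287600 + 1010440220720470683543968245439308747200 + 996005360424463959493340127647318622240 + 981977115911443340345546604722708500800 + 968338544857117738396302901879337549400 + 955073633283732563897723410072771281600 + 942167232833952394115321742369085183200 + 929605003062833028860450785804164047424 + 917373358285690489007023801780425046800 + 905459418567694508630309206952107838400 + 893850964483493296981202678657850045600 + 882536395312816166639668467535598779200 + 871504690371405964556672611691403794460 + 860745373206326878574491468337188932800 + 850248478411127770299192791894052482400 + 840004520839909363428118179943521729600 + 830004467020386632911116773039432185200 + 820239708584852672523927163944850630080 + 810702037554796246099230336457119808800 + 801383623330028473155561022244969006400 + 792276991246732695051520556083094358600 + 783375002581039069264424819497891051200 + 774670835885694190717042321503470039520 + 766157969557279968841030867421014324800 + 757830165540353012657976184079481560400 + 749681454082929861984234504680777457600 + 741706119465026352814189456758641527200 + 733898686628552391205619041424340037440 + 726253908642838303797227176409503162050 + 718766754945489455304472257065075294400 = 359553024620966925518018240656745677092407, so H_97 = 359553024620966925518018240656745677092407/69720375229712477164533808935312303556800 (already in lowest terms) ≈ 5.15707. (The PNT-adjacent estimate ln(97) + γ ≈ 5.15193 matches within O(1/n).)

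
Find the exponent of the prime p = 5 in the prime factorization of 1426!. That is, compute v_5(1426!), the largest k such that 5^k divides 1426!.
v_5(1426!) = 355

Legendre's formula: v_p(n!) = Σ_{k ≥ 1} ⌊n / p^k⌋. For p = 5, n = 1426, the terms are:
  ⌊1426/5^1⌋ = ⌊1426/5⌋ = 285
  ⌊1426/5^2⌋ = ⌊1426/25⌋ = 57
  ⌊1426/5^3⌋ = ⌊1426/125⌋ = 11
  ⌊1426/5^4⌋ = ⌊1426/625⌋ = 2
(the next term ⌊1426/5^5⌋ = 0, terminating the sum). Summing: v_5(1426!) = 285 + 57 + 11 + 2 = 355.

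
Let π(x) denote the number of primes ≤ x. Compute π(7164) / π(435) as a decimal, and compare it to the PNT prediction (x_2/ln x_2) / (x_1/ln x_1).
π(7164)/π(435) = 916/84 ≈ 10.9048;  PNT prediction ≈ 11.2714.

π(435) = 84 and π(7164) = 916, so π(7164)/π(435) ≈ 10.9048. The PNT-predicted ratio is (7164/ln(7164)) / (435/ln(435)) ≈ 11.2714. The two agree to within a few percent, as expected.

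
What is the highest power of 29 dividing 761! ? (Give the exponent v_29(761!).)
v_29(761!) = 26

Legendre's formula: v_p(n!) = Σ_{k ≥ 1} ⌊n / p^k⌋. For p = 29, n = 761, the terms are:
  ⌊761/29^1⌋ = ⌊761/29⌋ = 26
(the next term ⌊761/29^2⌋ = 0, terminating the sum). Summing: v_29(761!) = 26 = 26.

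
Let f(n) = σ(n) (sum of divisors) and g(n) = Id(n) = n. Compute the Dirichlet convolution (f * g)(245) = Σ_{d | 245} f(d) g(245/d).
(σ * Id)(245) = 1782

Divisors of 245: [1, 5, 7, 35, 49, 245]. For each d | 245:
  d = 1: σ(1) · Id(245/1) = 1 · 245 = 245
  d = 5: σ(5) · Id(245/5) = 6 · 49 = 294
  d = 7: σ(7) · Id(245/7) = 8 · 35 = 280
  d = 35: σ(35) · Id(245/35) = 48 · 7 = 336
  d = 49: σ(49) · Id(245/49) = 57 · 5 = 285
  d = 245: σ(245) · Id(245/245) = 342 · 1 = 342
Summing: (σ * Id)(245) = 245 + 294 + 280 + 336 + 285 + 342 = 1782.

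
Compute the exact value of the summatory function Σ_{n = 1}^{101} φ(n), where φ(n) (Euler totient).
Σ_{n ≤ 101} φ(n) = 3144

Compute φ(n) for each 1 ≤ n ≤ 101: φ(1) = 1, φ(2) = 1, φ(3) = 2, φ(4) = 2, φ(5) = 4, φ(6) = 2, φ(7) = 6, φ(8) = 4, φ(9) = 6, φ(10) = 4, φ(11) = 10, φ(12) = 4, φ(13) = 12, φ(14) = 6, φ(15) = 8, φ(16) = 8, φ(17) = 16, φ(18) = 6, φ(19) = 18, φ(20) = 8, φ(21) = 12, φ(22) = 10, φ(23) = 22, φ(24) = 8, φ(25) = 20, φ(26) = 12, φ(27) = 18, φ(28) = 12, φ(29) = 28, φ(30) = 8, φ(31) = 30, φ(32) = 16, φ(33) = 20, φ(34) = 16, φ(35) = 24, φ(36) = 12, φ(37) = 36, φ(38) = 18, φ(39) = 24, φ(40) = 16, φ(41) = 40, φ(42) = 12, φ(43) = 42, φ(44) = 20, φ(45) = 24, φ(46) = 22, φ(47) = 46, φ(48) = 16, φ(49) = 42, φ(50) = 20, φ(51) = 32, φ(52) = 24, φ(53) = 52, φ(54) = 18, φ(55) = 40, φ(56) = 24, φ(57) = 36, φ(58) = 28, φ(59) = 58, φ(60) = 16, φ(61) = 60, φ(62) = 30, φ(63) = 36, φ(64) = 32, φ(65) = 48, φ(66) = 20, φ(67) = 66, φ(68) = 32, φ(69) = 44, φ(70) = 24, φ(71) = 70, φ(72) = 24, φ(73) = 72, φ(74) = 36, φ(75) = 40, φ(76) = 36, φ(77) = 60, φ(78) = 24, φ(79) = 78, φ(80) = 32, φ(81) = 54, φ(82) = 40, φ(83) = 82, φ(84) = 24, φ(85) = 64, φ(86) = 42, φ(87) = 56, φ(88) = 40, φ(89) = 88, φ(90) = 24, φ(91) = 72, φ(92) = 44, φ(93) = 60, φ(94) = 46, φ(95) = 72, φ(96) = 32, φ(97) = 96, φ(98) = 42, φ(99) = 60, φ(100) = 40, φ(101) = 100. Summing all 101 values: 3144. (Average order: Σ_{n ≤ x} φ(n) ~ (3/π²) x². For x = 101, (3/π²)·101² ≈ 3100.73.)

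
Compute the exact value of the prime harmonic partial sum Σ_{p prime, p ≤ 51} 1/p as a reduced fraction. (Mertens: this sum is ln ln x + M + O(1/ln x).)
Σ 1/p = 1021729465586766997/614889782588491410

π(51) = 15, so the primes ≤ 51 are [2, 3, 5, 7, 11, 13, 17, 19, 23, 29, 31, 37, 41, 43, 47]. Summing 1/p over these primes: 1021729465586766997/614889782588491410 ≈ 1.6616. Mertens estimate ln ln(51) + 0.2615 ≈ 1.6306.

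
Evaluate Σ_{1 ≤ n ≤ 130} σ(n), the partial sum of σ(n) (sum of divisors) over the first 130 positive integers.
Σ_{n ≤ 130} σ(n) = 13963

Compute σ(n) for each 1 ≤ n ≤ 130: σ(1) = 1, σ(2) = 3, σ(3) = 4, σ(4) = 7, σ(5) = 6, σ(6) = 12, σ(7) = 8, σ(8) = 15, σ(9) = 13, σ(10) = 18, σ(11) = 12, σ(12) = 28, σ(13) = 14, σ(14) = 24, σ(15) = 24, σ(16) = 31, σ(17) = 18, σ(18) = 39, σ(19) = 20, σ(20) = 42, σ(21) = 32, σ(22) = 36, σ(23) = 24, σ(24) = 60, σ(25) = 31, σ(26) = 42, σ(27) = 40, σ(28) = 56, σ(29) = 30, σ(30) = 72, σ(31) = 32, σ(32) = 63, σ(33) = 48, σ(34) = 54, σ(35) = 48, σ(36) = 91, σ(37) = 38, σ(38) = 60, σ(39) = 56, σ(40) = 90, σ(41) = 42, σ(42) = 96, σ(43) = 44, σ(44) = 84, σ(45) = 78, σ(46) = 72, σ(47) = 48, σ(48) = 124, σ(49) = 57, σ(50) = 93, σ(51) = 72, σ(52) = 98, σ(53) = 54, σ(54) = 120, σ(55) = 72, σ(56) = 120, σ(57) = 80, σ(58) = 90, σ(59) = 60, σ(60) = 168, σ(61) = 62, σ(62) = 96, σ(63) = 104, σ(64) = 127, σ(65) = 84, σ(66) = 144, σ(67) = 68, σ(68) = 126, σ(69) = 96, σ(70) = 144, σ(71) = 72, σ(72) = 195, σ(73) = 74, σ(74) = 114, σ(75) = 124, σ(76) = 140, σ(77) = 96, σ(78) = 168, σ(79) = 80, σ(80) = 186, σ(81) = 121, σ(82) = 126, σ(83) = 84, σ(84) = 224, σ(85) = 108, σ(86) = 132, σ(87) = 120, σ(88) = 180, σ(89) = 90, σ(90) = 234, σ(91) = 112, σ(92) = 168, σ(93) = 128, σ(94) = 144, σ(95) = 120, σ(96) = 252, σ(97) = 98, σ(98) = 171, σ(99) = 156, σ(100) = 217, σ(101) = 102, σ(102) = 216, σ(103) = 104, σ(104) = 210, σ(105) = 192, σ(106) = 162, σ(107) = 108, σ(108) = 280, σ(109) = 110, σ(110) = 216, σ(111) = 152, σ(112) = 248, σ(113) = 114, σ(114) = 240, σ(115) = 144, σ(116) = 210, σ(117) = 182, σ(118) = 180, σ(119) = 144, σ(120) = 360, σ(121) = 133, σ(122) = 186, σ(123) = 168, σ(124) = 224, σ(125) = 156, σ(126) = 312, σ(127) = 128, σ(128) = 255, σ(129) = 176, σ(130) = 252. Summing all 130 values: 13963. (Average order: Σ_{n ≤ x} σ(n) ~ (π²/12) x². For x = 130, (π²/12)·130² ≈ 13899.69.)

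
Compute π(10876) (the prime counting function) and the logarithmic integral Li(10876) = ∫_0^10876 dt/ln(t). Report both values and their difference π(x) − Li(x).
π(10876) = 1322;  Li(10876) ≈ 1340.81;  π(x) − Li(x) ≈ -18.81.

Direct count of primes ≤ 10876 gives π(10876) = 1322. Numerical evaluation of the logarithmic integral gives Li(10876) ≈ 1340.81. The difference π(x) − Li(x) ≈ -18.81 is typically negative for small/moderate x (Li(x) overestimates), though Littlewood's theorem shows this sign changes infinitely often.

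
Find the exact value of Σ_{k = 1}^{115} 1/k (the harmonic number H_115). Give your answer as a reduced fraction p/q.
H_115 = 92573227274776723505600817476549419778817513966049/17379782769567790172972927968296006432665936992320

Direct summation: H_115 = 1 + 1/2 + ... + 1/115. The least common denominator is lcm(1, ..., 115) = 955888052326228459513511038256280353796626534577600; over this denominator the numerator is 955888052326228459513511038256280353796626534577600 + 477944026163114229756755519128140176898313267288800 + 318629350775409486504503679418760117932208844859200 + 238972013081557114878377759564070088449156633644400 + 191177610465245691902702207651256070759325306915520 + 159314675387704743252251839709380058966104422429600 + 136555436046604065644787291179468621970946647796800 + 119486006540778557439188879782035044224578316822200 + 106209783591803162168167893139586705977402948286400 + 95588805232622845951351103825628035379662653457760 + 86898913847838950864864639841480032163329684961600 + 79657337693852371626125919854690029483052211214800 + 73529850178940650731808541404329257984355887275200 + 68277718023302032822393645589734310985473323898400 + 63725870155081897300900735883752023586441768971840 + 59743003270389278719594439891017522112289158411100 + 56228708960366379971383002250369432576272149092800 + 53104891795901581084083946569793352988701474143200 + 50309897490854129448079528329277913357717186030400 + 47794402616311422975675551912814017689831326728880 + 45518478682201355214929097059822873990315549265600 + 43449456923919475432432319920740016081664842480800 + 41560350101140367804935262532881754512896805851200 + 39828668846926185813062959927345014741526105607400 + 38235522093049138380540441530251214151865061383104 + 36764925089470325365904270702164628992177943637600 + 35403261197267720722722631046528901992467649428800 + 34138859011651016411196822794867155492736661949200 + 32961656976766498603914173732975184613676777054400 + 31862935077540948650450367941876011793220884485920 + 30835098462136401919790678653428398509568597889600 + 29871501635194639359797219945508761056144579205550 + 28966304615946316954954879947160010721109894987200 + 28114354480183189985691501125184716288136074546400 + 27311087209320813128957458235893724394189329559360 + 26552445897950790542041973284896676494350737071600 + 25834812225033201608473271304223793345854771204800 + 25154948745427064724039764164638956678858593015200 + 24509950059646883577269513801443085994785295758400 + 23897201308155711487837775956407008844915663364440 + 23314342739664108768622220445275130580405525233600 + 22759239341100677607464548529911436995157774632800 + 22229954705261126965430489261773961716200617083200 + 21724728461959737716216159960370008040832421240400 + 21241956718360632433633578627917341195480589657280 + 20780175050570183902467631266440877256448402925600 + 20338043666515499138585341239495326676523968820800 + 19914334423463092906531479963672507370763052803700 + 19507919435229152234969613025638374567278092542400 + 19117761046524569190270220765125607075932530691552 + 18742902986788793323794334083456477525424049697600 + 18382462544735162682952135351082314496088971818800 + 18035623628796763387047378080307176486728802539200 + 17701630598633860361361315523264450996233824714400 + 17379782769567790172972927968296006432665936992320 + 17069429505825508205598411397433577746368330974600 + 16769965830284709816026509443092637785905728676800 + 16480828488383249301957086866487592306838388527200 + 16201492412308956940906966750106446674519093806400 + 15931467538770474325225183970938005896610442242960 + 15670295939774237041205098987807874652403713681600 + 15417549231068200959895339326714199254784298944800 + 15172826227400451738309699019940957996771849755200 + 14935750817597319679898609972754380528072289602775 + 14705970035788130146361708280865851596871177455040 + 14483152307973158477477439973580005360554947493600 + 14266985855615350141992702063526572444725769172800 + 14057177240091594992845750562592358144068037273200 + 13853450033713455934978420844293918170965601950400 + 13655543604660406564478729117946862197094664779680 + 13463212004594767035401563919102540194318683585600 + 13276222948975395271020986642448338247175368535800 + 13094356881181211774157685455565484298583925131200 + 12917406112516600804236635652111896672927385602400 + 12745174031016379460180147176750404717288353794368 + 12577474372713532362019882082319478339429296507600 + 12414130549691278694980662834497147451904240708800 + 12254975029823441788634756900721542997392647879200 + 12099848763623145057133051117168105744261095374400 + 11948600654077855743918887978203504422457831682220 + 11801087065755906907574210348842967330822549809600 + 11657171369832054384311110222637565290202762616800 + 11516723522002752524259169135617835587911163067200 + 11379619670550338803732274264955718497578887316400 + 11245741792073275994276600450073886515254429818560 + 11114977352630563482715244630886980858100308541600 + 10987218992255499534638057910991728204558925684800 + 10862364230979868858108079980185004020416210620200 + 10740315194676724264196753238834610716816028478400 + 10620978359180316216816789313958670597740294828640 + 10504264311277235818829791629189893997765126753600 + 10390087525285091951233815633220438628224201462800 + 10278366154045467306596892884476132836522865963200 + 10169021833257749569292670619747663338261984410400 + 10061979498170825889615905665855582671543437206080 + 9957167211731546453265739981836253685381526401850 + 9854516003363179994984649878930725296872438500800 + 9753959717614576117484806512819187283639046271200 + 9655434871982105651651626649053336907036631662400 + 9558880523262284595135110382562803537966265345776 + 9464238141843846133797138992636439146501252817600 + 9371451493394396661897167041728238762712024848800 + 9280466527439111257412728526760003434918704219200 + 9191231272367581341476067675541157248044485909400 + 9103695736440271042985819411964574798063109853120 + 9017811814398381693523689040153588243364401269600 + 8933533199310546350593561105198881811183425556800 + 8850815299316930180680657761632225498116912357200 + 8769615158956224399206523286754865631161711326400 + 8689891384783895086486463984148003216332968496160 + 8611604075011067202824423768074597781951590401600 + 8534714752912754102799205698716788873184165487300 + 8459186303771933270031071135011330564571916235200 + 8384982915142354908013254721546318892952864338400 + 8312070020228073560987052506576350902579361170240 = 5091527500112719792808044961210218087834963268132695, so H_115 = 5091527500112719792808044961210218087834963268132695/955888052326228459513511038256280353796626534577600; reducing by gcd(5091527500112719792808044961210218087834963268132695, 955888052326228459513511038256280353796626534577600) = 55 gives 92573227274776723505600817476549419778817513966049/17379782769567790172972927968296006432665936992320 ≈ 5.32649. (The PNT-adjacent estimate ln(115) + γ ≈ 5.32215 matches within O(1/n).)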